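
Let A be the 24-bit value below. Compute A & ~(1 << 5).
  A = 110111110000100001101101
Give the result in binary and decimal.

Mask = ~(1 << 5) = 111111111111111111011111
Bit 5 of A is 1, so AND-ing with the mask clears it to 0.
  110111110000100001101101
& 111111111111111111011111
--------------------------
  110111110000100001001101

Answer: 110111110000100001001101 (14616653)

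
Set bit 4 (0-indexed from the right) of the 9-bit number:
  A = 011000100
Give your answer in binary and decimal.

Mask = 1 << 4 = 000010000
Bit 4 of A is 0, so OR-ing with the mask flips it to 1.
  011000100
| 000010000
-----------
  011010100

Answer: 011010100 (212)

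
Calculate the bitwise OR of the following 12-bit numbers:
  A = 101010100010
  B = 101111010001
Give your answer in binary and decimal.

Apply | to each column (1 where either bit is 1):
  101010100010
| 101111010001
--------------
  101111110011

Answer: 101111110011 (3059)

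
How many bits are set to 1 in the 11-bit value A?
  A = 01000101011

01000101011
1-bits at positions (from bit 0 = LSB): 0, 1, 3, 5, 9
Count = 5

Answer: 5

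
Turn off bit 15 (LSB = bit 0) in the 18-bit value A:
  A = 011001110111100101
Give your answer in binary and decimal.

Mask = ~(1 << 15) = 110111111111111111
Bit 15 of A is 1, so AND-ing with the mask clears it to 0.
  011001110111100101
& 110111111111111111
--------------------
  010001110111100101

Answer: 010001110111100101 (73189)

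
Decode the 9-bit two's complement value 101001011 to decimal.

MSB is 1, so the value is negative. Find the magnitude:
1. Invert bits:  010110100
2. Add 1:        010110101  = 181
3. Apply sign:   -181

Answer: -181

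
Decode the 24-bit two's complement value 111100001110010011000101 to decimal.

MSB is 1, so the value is negative. Find the magnitude:
1. Invert bits:  000011110001101100111010
2. Add 1:        000011110001101100111011  = 990011
3. Apply sign:   -990011

Answer: -990011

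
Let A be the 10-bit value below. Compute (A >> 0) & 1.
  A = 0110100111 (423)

Bit 0 is the 1st from the right.
  0110100111
           ^
That bit is 1.

Answer: 1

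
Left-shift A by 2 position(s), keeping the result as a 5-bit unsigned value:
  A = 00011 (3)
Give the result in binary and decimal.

Shift left by 2: drop the top 2 bit(s), append 2 zero(s) on the right.
  00011  ->  discard [00], keep [011], append 00
= 01100

Answer: 01100 (12)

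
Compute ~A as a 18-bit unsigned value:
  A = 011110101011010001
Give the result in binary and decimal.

Flip each bit (0->1, 1->0):
  011110101011010001
  100001010100101110

Answer: 100001010100101110 (136494)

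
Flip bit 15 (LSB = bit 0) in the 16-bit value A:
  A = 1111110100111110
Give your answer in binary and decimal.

Mask = 1 << 15 = 1000000000000000
Bit 15 of A is 1; XOR with the mask flips it to 0.
  1111110100111110
^ 1000000000000000
------------------
  0111110100111110

Answer: 0111110100111110 (32062)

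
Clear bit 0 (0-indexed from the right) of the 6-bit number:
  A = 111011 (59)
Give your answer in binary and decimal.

Mask = ~(1 << 0) = 111110
Bit 0 of A is 1, so AND-ing with the mask clears it to 0.
  111011
& 111110
--------
  111010

Answer: 111010 (58)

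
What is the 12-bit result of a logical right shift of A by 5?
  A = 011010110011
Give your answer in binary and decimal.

Logical shift right by 5: drop the bottom 5 bit(s), prepend 5 zero(s) on the left.
  011010110011  ->  keep [0110101], discard [10011], prepend 00000
= 000000110101

Answer: 000000110101 (53)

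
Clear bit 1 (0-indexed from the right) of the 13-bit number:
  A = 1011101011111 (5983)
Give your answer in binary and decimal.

Mask = ~(1 << 1) = 1111111111101
Bit 1 of A is 1, so AND-ing with the mask clears it to 0.
  1011101011111
& 1111111111101
---------------
  1011101011101

Answer: 1011101011101 (5981)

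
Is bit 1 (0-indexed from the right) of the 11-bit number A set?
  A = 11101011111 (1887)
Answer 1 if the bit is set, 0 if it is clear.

Bit 1 is the 2nd from the right.
  11101011111
           ^
That bit is 1.

Answer: 1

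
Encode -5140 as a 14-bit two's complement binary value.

1. Binary of +5140:  01010000010100
2. Invert bits:     10101111101011
3. Add 1:           10101111101100

Answer: 10101111101100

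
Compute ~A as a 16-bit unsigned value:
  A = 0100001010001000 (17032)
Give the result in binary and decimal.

Flip each bit (0->1, 1->0):
  0100001010001000
  1011110101110111

Answer: 1011110101110111 (48503)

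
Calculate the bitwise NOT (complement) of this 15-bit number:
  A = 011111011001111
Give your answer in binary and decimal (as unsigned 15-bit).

Flip each bit (0->1, 1->0):
  011111011001111
  100000100110000

Answer: 100000100110000 (16688)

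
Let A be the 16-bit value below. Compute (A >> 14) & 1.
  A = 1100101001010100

Bit 14 is the 15th from the right.
  1100101001010100
   ^
That bit is 1.

Answer: 1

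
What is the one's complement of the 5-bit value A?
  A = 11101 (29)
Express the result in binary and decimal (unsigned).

Flip each bit (0->1, 1->0):
  11101
  00010

Answer: 00010 (2)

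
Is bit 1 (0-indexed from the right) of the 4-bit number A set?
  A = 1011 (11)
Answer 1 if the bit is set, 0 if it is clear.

Bit 1 is the 2nd from the right.
  1011
    ^
That bit is 1.

Answer: 1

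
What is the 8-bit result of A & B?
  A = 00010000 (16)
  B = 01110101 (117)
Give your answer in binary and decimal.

Apply & to each column (1 only where both bits are 1):
  00010000
& 01110101
----------
  00010000

Answer: 00010000 (16)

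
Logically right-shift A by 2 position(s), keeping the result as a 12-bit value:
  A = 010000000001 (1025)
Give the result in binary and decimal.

Logical shift right by 2: drop the bottom 2 bit(s), prepend 2 zero(s) on the left.
  010000000001  ->  keep [0100000000], discard [01], prepend 00
= 000100000000

Answer: 000100000000 (256)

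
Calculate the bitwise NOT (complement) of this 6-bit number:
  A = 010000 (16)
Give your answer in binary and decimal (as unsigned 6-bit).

Flip each bit (0->1, 1->0):
  010000
  101111

Answer: 101111 (47)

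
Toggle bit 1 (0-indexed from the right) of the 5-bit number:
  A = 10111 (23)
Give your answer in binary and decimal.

Mask = 1 << 1 = 00010
Bit 1 of A is 1; XOR with the mask flips it to 0.
  10111
^ 00010
-------
  10101

Answer: 10101 (21)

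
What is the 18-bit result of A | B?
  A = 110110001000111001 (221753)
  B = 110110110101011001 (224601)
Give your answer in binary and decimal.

Apply | to each column (1 where either bit is 1):
  110110001000111001
| 110110110101011001
--------------------
  110110111101111001

Answer: 110110111101111001 (225145)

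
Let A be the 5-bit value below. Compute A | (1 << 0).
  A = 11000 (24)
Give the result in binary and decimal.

Mask = 1 << 0 = 00001
Bit 0 of A is 0, so OR-ing with the mask flips it to 1.
  11000
| 00001
-------
  11001

Answer: 11001 (25)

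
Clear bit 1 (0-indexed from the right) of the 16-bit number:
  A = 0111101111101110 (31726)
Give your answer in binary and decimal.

Mask = ~(1 << 1) = 1111111111111101
Bit 1 of A is 1, so AND-ing with the mask clears it to 0.
  0111101111101110
& 1111111111111101
------------------
  0111101111101100

Answer: 0111101111101100 (31724)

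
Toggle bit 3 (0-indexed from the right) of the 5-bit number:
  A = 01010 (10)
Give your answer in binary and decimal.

Mask = 1 << 3 = 01000
Bit 3 of A is 1; XOR with the mask flips it to 0.
  01010
^ 01000
-------
  00010

Answer: 00010 (2)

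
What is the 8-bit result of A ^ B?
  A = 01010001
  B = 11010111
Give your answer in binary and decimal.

Apply ^ to each column (1 where bits differ):
  01010001
^ 11010111
----------
  10000110

Answer: 10000110 (134)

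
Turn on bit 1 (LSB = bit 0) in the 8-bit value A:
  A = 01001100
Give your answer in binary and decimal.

Mask = 1 << 1 = 00000010
Bit 1 of A is 0, so OR-ing with the mask flips it to 1.
  01001100
| 00000010
----------
  01001110

Answer: 01001110 (78)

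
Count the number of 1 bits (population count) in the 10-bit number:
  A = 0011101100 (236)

0011101100
1-bits at positions (from bit 0 = LSB): 2, 3, 5, 6, 7
Count = 5

Answer: 5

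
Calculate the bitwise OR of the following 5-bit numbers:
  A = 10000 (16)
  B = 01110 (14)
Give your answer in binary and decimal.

Apply | to each column (1 where either bit is 1):
  10000
| 01110
-------
  11110

Answer: 11110 (30)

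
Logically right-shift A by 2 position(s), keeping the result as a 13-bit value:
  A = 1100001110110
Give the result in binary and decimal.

Logical shift right by 2: drop the bottom 2 bit(s), prepend 2 zero(s) on the left.
  1100001110110  ->  keep [11000011101], discard [10], prepend 00
= 0011000011101

Answer: 0011000011101 (1565)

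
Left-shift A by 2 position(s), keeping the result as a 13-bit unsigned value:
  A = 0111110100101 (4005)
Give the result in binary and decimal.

Shift left by 2: drop the top 2 bit(s), append 2 zero(s) on the right.
  0111110100101  ->  discard [01], keep [11110100101], append 00
= 1111010010100

Answer: 1111010010100 (7828)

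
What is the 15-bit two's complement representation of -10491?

1. Binary of +10491:  010100011111011
2. Invert bits:     101011100000100
3. Add 1:           101011100000101

Answer: 101011100000101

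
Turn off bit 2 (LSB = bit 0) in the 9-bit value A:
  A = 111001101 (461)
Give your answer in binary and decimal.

Mask = ~(1 << 2) = 111111011
Bit 2 of A is 1, so AND-ing with the mask clears it to 0.
  111001101
& 111111011
-----------
  111001001

Answer: 111001001 (457)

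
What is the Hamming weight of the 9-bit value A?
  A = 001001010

001001010
1-bits at positions (from bit 0 = LSB): 1, 3, 6
Count = 3

Answer: 3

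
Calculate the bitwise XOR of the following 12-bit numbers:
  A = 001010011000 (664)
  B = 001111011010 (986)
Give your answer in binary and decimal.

Apply ^ to each column (1 where bits differ):
  001010011000
^ 001111011010
--------------
  000101000010

Answer: 000101000010 (322)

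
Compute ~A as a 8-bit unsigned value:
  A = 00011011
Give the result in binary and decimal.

Flip each bit (0->1, 1->0):
  00011011
  11100100

Answer: 11100100 (228)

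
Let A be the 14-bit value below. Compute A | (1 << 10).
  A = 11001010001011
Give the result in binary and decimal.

Mask = 1 << 10 = 00010000000000
Bit 10 of A is 0, so OR-ing with the mask flips it to 1.
  11001010001011
| 00010000000000
----------------
  11011010001011

Answer: 11011010001011 (13963)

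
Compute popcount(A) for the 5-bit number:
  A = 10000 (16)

10000
1-bits at positions (from bit 0 = LSB): 4
Count = 1

Answer: 1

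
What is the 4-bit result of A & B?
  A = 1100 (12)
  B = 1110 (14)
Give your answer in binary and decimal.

Apply & to each column (1 only where both bits are 1):
  1100
& 1110
------
  1100

Answer: 1100 (12)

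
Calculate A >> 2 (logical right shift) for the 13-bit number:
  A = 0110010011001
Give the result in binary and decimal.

Logical shift right by 2: drop the bottom 2 bit(s), prepend 2 zero(s) on the left.
  0110010011001  ->  keep [01100100110], discard [01], prepend 00
= 0001100100110

Answer: 0001100100110 (806)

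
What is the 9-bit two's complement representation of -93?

1. Binary of +93:  001011101
2. Invert bits:     110100010
3. Add 1:           110100011

Answer: 110100011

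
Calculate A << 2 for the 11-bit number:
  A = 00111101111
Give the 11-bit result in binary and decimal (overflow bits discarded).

Shift left by 2: drop the top 2 bit(s), append 2 zero(s) on the right.
  00111101111  ->  discard [00], keep [111101111], append 00
= 11110111100

Answer: 11110111100 (1980)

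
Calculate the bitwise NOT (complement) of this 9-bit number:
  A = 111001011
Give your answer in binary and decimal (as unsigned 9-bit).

Flip each bit (0->1, 1->0):
  111001011
  000110100

Answer: 000110100 (52)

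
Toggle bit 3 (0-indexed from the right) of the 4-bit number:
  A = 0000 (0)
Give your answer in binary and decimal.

Mask = 1 << 3 = 1000
Bit 3 of A is 0; XOR with the mask flips it to 1.
  0000
^ 1000
------
  1000

Answer: 1000 (8)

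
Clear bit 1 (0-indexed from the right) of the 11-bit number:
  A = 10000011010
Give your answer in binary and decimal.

Mask = ~(1 << 1) = 11111111101
Bit 1 of A is 1, so AND-ing with the mask clears it to 0.
  10000011010
& 11111111101
-------------
  10000011000

Answer: 10000011000 (1048)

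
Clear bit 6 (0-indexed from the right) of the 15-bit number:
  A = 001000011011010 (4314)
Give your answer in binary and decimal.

Mask = ~(1 << 6) = 111111110111111
Bit 6 of A is 1, so AND-ing with the mask clears it to 0.
  001000011011010
& 111111110111111
-----------------
  001000010011010

Answer: 001000010011010 (4250)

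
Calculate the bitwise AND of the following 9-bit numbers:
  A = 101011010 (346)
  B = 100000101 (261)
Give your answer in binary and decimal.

Apply & to each column (1 only where both bits are 1):
  101011010
& 100000101
-----------
  100000000

Answer: 100000000 (256)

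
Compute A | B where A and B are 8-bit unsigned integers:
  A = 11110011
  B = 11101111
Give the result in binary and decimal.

Apply | to each column (1 where either bit is 1):
  11110011
| 11101111
----------
  11111111

Answer: 11111111 (255)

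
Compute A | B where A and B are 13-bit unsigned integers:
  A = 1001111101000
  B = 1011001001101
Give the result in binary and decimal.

Apply | to each column (1 where either bit is 1):
  1001111101000
| 1011001001101
---------------
  1011111101101

Answer: 1011111101101 (6125)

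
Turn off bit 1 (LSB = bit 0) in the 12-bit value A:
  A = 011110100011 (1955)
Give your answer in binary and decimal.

Mask = ~(1 << 1) = 111111111101
Bit 1 of A is 1, so AND-ing with the mask clears it to 0.
  011110100011
& 111111111101
--------------
  011110100001

Answer: 011110100001 (1953)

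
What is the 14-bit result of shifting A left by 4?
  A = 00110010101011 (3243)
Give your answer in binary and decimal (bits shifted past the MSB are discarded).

Shift left by 4: drop the top 4 bit(s), append 4 zero(s) on the right.
  00110010101011  ->  discard [0011], keep [0010101011], append 0000
= 00101010110000

Answer: 00101010110000 (2736)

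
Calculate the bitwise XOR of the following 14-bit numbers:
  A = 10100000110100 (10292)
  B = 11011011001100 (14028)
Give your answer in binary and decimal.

Apply ^ to each column (1 where bits differ):
  10100000110100
^ 11011011001100
----------------
  01111011111000

Answer: 01111011111000 (7928)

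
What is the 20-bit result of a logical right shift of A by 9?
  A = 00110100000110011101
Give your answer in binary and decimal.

Logical shift right by 9: drop the bottom 9 bit(s), prepend 9 zero(s) on the left.
  00110100000110011101  ->  keep [00110100000], discard [110011101], prepend 000000000
= 00000000000110100000

Answer: 00000000000110100000 (416)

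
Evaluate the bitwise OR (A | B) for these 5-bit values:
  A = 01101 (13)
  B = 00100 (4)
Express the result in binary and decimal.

Apply | to each column (1 where either bit is 1):
  01101
| 00100
-------
  01101

Answer: 01101 (13)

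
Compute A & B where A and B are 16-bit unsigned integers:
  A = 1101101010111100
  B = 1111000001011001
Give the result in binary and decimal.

Apply & to each column (1 only where both bits are 1):
  1101101010111100
& 1111000001011001
------------------
  1101000000011000

Answer: 1101000000011000 (53272)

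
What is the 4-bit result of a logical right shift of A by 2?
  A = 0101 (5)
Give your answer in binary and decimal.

Logical shift right by 2: drop the bottom 2 bit(s), prepend 2 zero(s) on the left.
  0101  ->  keep [01], discard [01], prepend 00
= 0001

Answer: 0001 (1)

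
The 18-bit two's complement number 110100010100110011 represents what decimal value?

MSB is 1, so the value is negative. Find the magnitude:
1. Invert bits:  001011101011001100
2. Add 1:        001011101011001101  = 47821
3. Apply sign:   -47821

Answer: -47821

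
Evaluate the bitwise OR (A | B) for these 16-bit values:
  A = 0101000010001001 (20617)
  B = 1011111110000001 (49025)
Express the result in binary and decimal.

Apply | to each column (1 where either bit is 1):
  0101000010001001
| 1011111110000001
------------------
  1111111110001001

Answer: 1111111110001001 (65417)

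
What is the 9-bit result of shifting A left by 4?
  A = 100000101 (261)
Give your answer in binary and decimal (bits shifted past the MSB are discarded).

Shift left by 4: drop the top 4 bit(s), append 4 zero(s) on the right.
  100000101  ->  discard [1000], keep [00101], append 0000
= 001010000

Answer: 001010000 (80)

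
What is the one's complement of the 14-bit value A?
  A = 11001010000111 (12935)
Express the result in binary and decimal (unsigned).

Flip each bit (0->1, 1->0):
  11001010000111
  00110101111000

Answer: 00110101111000 (3448)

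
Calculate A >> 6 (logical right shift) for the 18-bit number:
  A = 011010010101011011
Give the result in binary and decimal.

Logical shift right by 6: drop the bottom 6 bit(s), prepend 6 zero(s) on the left.
  011010010101011011  ->  keep [011010010101], discard [011011], prepend 000000
= 000000011010010101

Answer: 000000011010010101 (1685)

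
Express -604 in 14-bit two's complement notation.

1. Binary of +604:  00001001011100
2. Invert bits:     11110110100011
3. Add 1:           11110110100100

Answer: 11110110100100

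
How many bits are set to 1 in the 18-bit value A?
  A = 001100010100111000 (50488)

001100010100111000
1-bits at positions (from bit 0 = LSB): 3, 4, 5, 8, 10, 14, 15
Count = 7

Answer: 7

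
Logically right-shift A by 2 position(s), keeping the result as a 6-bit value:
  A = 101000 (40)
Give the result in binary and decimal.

Logical shift right by 2: drop the bottom 2 bit(s), prepend 2 zero(s) on the left.
  101000  ->  keep [1010], discard [00], prepend 00
= 001010

Answer: 001010 (10)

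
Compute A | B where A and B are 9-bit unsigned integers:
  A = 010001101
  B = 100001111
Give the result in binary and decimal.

Apply | to each column (1 where either bit is 1):
  010001101
| 100001111
-----------
  110001111

Answer: 110001111 (399)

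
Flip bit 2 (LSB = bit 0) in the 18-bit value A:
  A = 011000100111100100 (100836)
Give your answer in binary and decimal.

Mask = 1 << 2 = 000000000000000100
Bit 2 of A is 1; XOR with the mask flips it to 0.
  011000100111100100
^ 000000000000000100
--------------------
  011000100111100000

Answer: 011000100111100000 (100832)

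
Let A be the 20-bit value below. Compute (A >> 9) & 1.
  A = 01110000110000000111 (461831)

Bit 9 is the 10th from the right.
  01110000110000000111
            ^
That bit is 0.

Answer: 0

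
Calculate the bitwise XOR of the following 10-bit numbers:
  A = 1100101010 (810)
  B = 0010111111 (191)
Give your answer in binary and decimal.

Apply ^ to each column (1 where bits differ):
  1100101010
^ 0010111111
------------
  1110010101

Answer: 1110010101 (917)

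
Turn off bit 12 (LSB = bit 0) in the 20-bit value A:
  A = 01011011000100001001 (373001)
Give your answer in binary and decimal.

Mask = ~(1 << 12) = 11111110111111111111
Bit 12 of A is 1, so AND-ing with the mask clears it to 0.
  01011011000100001001
& 11111110111111111111
----------------------
  01011010000100001001

Answer: 01011010000100001001 (368905)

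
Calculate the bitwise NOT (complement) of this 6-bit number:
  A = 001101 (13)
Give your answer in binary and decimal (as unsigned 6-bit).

Flip each bit (0->1, 1->0):
  001101
  110010

Answer: 110010 (50)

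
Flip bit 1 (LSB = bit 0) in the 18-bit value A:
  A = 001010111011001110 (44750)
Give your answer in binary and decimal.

Mask = 1 << 1 = 000000000000000010
Bit 1 of A is 1; XOR with the mask flips it to 0.
  001010111011001110
^ 000000000000000010
--------------------
  001010111011001100

Answer: 001010111011001100 (44748)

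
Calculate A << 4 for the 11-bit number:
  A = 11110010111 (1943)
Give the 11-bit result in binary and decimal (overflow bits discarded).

Shift left by 4: drop the top 4 bit(s), append 4 zero(s) on the right.
  11110010111  ->  discard [1111], keep [0010111], append 0000
= 00101110000

Answer: 00101110000 (368)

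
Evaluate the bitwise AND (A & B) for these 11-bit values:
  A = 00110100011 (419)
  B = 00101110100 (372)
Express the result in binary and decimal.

Apply & to each column (1 only where both bits are 1):
  00110100011
& 00101110100
-------------
  00100100000

Answer: 00100100000 (288)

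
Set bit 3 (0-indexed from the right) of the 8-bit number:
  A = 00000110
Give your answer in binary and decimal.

Mask = 1 << 3 = 00001000
Bit 3 of A is 0, so OR-ing with the mask flips it to 1.
  00000110
| 00001000
----------
  00001110

Answer: 00001110 (14)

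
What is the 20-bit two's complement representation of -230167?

1. Binary of +230167:  00111000001100010111
2. Invert bits:     11000111110011101000
3. Add 1:           11000111110011101001

Answer: 11000111110011101001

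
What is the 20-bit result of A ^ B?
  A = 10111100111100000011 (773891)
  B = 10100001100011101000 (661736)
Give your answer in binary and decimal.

Apply ^ to each column (1 where bits differ):
  10111100111100000011
^ 10100001100011101000
----------------------
  00011101011111101011

Answer: 00011101011111101011 (120811)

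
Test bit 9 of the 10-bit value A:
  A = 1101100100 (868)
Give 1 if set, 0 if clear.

Bit 9 is the 10th from the right.
  1101100100
  ^
That bit is 1.

Answer: 1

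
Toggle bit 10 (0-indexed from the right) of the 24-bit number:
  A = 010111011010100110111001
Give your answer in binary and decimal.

Mask = 1 << 10 = 000000000000010000000000
Bit 10 of A is 0; XOR with the mask flips it to 1.
  010111011010100110111001
^ 000000000000010000000000
--------------------------
  010111011010110110111001

Answer: 010111011010110110111001 (6139321)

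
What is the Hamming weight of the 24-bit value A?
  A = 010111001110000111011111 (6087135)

010111001110000111011111
1-bits at positions (from bit 0 = LSB): 0, 1, 2, 3, 4, 6, 7, 8, 13, 14, 15, 18, 19, 20, 22
Count = 15

Answer: 15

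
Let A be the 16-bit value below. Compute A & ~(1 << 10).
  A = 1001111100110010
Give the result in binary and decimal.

Mask = ~(1 << 10) = 1111101111111111
Bit 10 of A is 1, so AND-ing with the mask clears it to 0.
  1001111100110010
& 1111101111111111
------------------
  1001101100110010

Answer: 1001101100110010 (39730)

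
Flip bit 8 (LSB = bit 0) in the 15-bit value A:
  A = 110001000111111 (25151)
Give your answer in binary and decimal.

Mask = 1 << 8 = 000000100000000
Bit 8 of A is 0; XOR with the mask flips it to 1.
  110001000111111
^ 000000100000000
-----------------
  110001100111111

Answer: 110001100111111 (25407)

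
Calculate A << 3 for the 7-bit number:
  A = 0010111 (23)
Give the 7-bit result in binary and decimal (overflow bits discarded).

Shift left by 3: drop the top 3 bit(s), append 3 zero(s) on the right.
  0010111  ->  discard [001], keep [0111], append 000
= 0111000

Answer: 0111000 (56)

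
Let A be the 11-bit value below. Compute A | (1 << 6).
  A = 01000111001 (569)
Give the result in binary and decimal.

Mask = 1 << 6 = 00001000000
Bit 6 of A is 0, so OR-ing with the mask flips it to 1.
  01000111001
| 00001000000
-------------
  01001111001

Answer: 01001111001 (633)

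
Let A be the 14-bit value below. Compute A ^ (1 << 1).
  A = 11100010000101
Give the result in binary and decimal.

Mask = 1 << 1 = 00000000000010
Bit 1 of A is 0; XOR with the mask flips it to 1.
  11100010000101
^ 00000000000010
----------------
  11100010000111

Answer: 11100010000111 (14471)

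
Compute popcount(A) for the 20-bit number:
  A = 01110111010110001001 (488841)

01110111010110001001
1-bits at positions (from bit 0 = LSB): 0, 3, 7, 8, 10, 12, 13, 14, 16, 17, 18
Count = 11

Answer: 11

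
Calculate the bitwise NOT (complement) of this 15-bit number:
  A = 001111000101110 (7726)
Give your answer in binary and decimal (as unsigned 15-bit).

Flip each bit (0->1, 1->0):
  001111000101110
  110000111010001

Answer: 110000111010001 (25041)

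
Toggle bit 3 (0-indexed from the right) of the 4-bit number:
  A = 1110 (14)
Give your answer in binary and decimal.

Mask = 1 << 3 = 1000
Bit 3 of A is 1; XOR with the mask flips it to 0.
  1110
^ 1000
------
  0110

Answer: 0110 (6)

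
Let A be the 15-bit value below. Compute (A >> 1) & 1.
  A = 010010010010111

Bit 1 is the 2nd from the right.
  010010010010111
               ^
That bit is 1.

Answer: 1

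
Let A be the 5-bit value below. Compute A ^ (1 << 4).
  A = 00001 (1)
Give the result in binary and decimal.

Mask = 1 << 4 = 10000
Bit 4 of A is 0; XOR with the mask flips it to 1.
  00001
^ 10000
-------
  10001

Answer: 10001 (17)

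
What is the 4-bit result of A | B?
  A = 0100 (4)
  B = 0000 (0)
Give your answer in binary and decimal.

Apply | to each column (1 where either bit is 1):
  0100
| 0000
------
  0100

Answer: 0100 (4)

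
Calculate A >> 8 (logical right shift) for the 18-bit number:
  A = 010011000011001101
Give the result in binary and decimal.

Logical shift right by 8: drop the bottom 8 bit(s), prepend 8 zero(s) on the left.
  010011000011001101  ->  keep [0100110000], discard [11001101], prepend 00000000
= 000000000100110000

Answer: 000000000100110000 (304)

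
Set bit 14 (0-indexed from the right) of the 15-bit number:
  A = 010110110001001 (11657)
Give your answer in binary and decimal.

Mask = 1 << 14 = 100000000000000
Bit 14 of A is 0, so OR-ing with the mask flips it to 1.
  010110110001001
| 100000000000000
-----------------
  110110110001001

Answer: 110110110001001 (28041)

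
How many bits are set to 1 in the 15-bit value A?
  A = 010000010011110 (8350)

010000010011110
1-bits at positions (from bit 0 = LSB): 1, 2, 3, 4, 7, 13
Count = 6

Answer: 6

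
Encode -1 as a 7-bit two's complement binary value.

1. Binary of +1:  0000001
2. Invert bits:     1111110
3. Add 1:           1111111

Answer: 1111111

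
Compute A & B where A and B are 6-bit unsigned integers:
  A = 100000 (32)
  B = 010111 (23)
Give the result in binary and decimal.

Apply & to each column (1 only where both bits are 1):
  100000
& 010111
--------
  000000

Answer: 000000 (0)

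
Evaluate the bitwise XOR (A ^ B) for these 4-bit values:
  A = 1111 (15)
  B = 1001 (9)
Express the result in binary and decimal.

Apply ^ to each column (1 where bits differ):
  1111
^ 1001
------
  0110

Answer: 0110 (6)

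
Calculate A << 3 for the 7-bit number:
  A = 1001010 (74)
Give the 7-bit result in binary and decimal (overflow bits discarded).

Shift left by 3: drop the top 3 bit(s), append 3 zero(s) on the right.
  1001010  ->  discard [100], keep [1010], append 000
= 1010000

Answer: 1010000 (80)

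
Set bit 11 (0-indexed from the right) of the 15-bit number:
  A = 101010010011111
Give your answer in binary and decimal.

Mask = 1 << 11 = 000100000000000
Bit 11 of A is 0, so OR-ing with the mask flips it to 1.
  101010010011111
| 000100000000000
-----------------
  101110010011111

Answer: 101110010011111 (23711)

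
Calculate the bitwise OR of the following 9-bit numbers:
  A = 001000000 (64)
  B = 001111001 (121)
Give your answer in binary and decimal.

Apply | to each column (1 where either bit is 1):
  001000000
| 001111001
-----------
  001111001

Answer: 001111001 (121)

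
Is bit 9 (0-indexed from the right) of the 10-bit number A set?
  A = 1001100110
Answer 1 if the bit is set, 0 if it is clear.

Bit 9 is the 10th from the right.
  1001100110
  ^
That bit is 1.

Answer: 1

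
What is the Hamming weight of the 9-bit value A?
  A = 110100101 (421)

110100101
1-bits at positions (from bit 0 = LSB): 0, 2, 5, 7, 8
Count = 5

Answer: 5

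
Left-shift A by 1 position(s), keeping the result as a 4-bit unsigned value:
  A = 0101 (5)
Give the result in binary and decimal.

Shift left by 1: drop the top 1 bit(s), append 1 zero(s) on the right.
  0101  ->  discard [0], keep [101], append 0
= 1010

Answer: 1010 (10)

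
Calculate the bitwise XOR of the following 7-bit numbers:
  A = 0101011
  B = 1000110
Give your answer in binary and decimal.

Apply ^ to each column (1 where bits differ):
  0101011
^ 1000110
---------
  1101101

Answer: 1101101 (109)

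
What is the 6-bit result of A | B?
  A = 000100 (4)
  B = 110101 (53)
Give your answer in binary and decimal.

Apply | to each column (1 where either bit is 1):
  000100
| 110101
--------
  110101

Answer: 110101 (53)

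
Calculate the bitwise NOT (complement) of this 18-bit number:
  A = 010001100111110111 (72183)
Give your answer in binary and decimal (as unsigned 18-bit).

Flip each bit (0->1, 1->0):
  010001100111110111
  101110011000001000

Answer: 101110011000001000 (189960)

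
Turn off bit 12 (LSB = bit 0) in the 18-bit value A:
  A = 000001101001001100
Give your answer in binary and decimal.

Mask = ~(1 << 12) = 111110111111111111
Bit 12 of A is 1, so AND-ing with the mask clears it to 0.
  000001101001001100
& 111110111111111111
--------------------
  000000101001001100

Answer: 000000101001001100 (2636)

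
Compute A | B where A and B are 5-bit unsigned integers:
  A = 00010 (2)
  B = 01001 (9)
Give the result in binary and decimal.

Apply | to each column (1 where either bit is 1):
  00010
| 01001
-------
  01011

Answer: 01011 (11)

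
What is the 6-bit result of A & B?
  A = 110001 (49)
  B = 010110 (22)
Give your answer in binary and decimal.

Apply & to each column (1 only where both bits are 1):
  110001
& 010110
--------
  010000

Answer: 010000 (16)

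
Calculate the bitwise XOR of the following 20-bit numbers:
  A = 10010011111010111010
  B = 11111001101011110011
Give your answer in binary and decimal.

Apply ^ to each column (1 where bits differ):
  10010011111010111010
^ 11111001101011110011
----------------------
  01101010010001001001

Answer: 01101010010001001001 (435273)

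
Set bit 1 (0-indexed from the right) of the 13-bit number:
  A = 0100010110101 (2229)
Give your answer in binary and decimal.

Mask = 1 << 1 = 0000000000010
Bit 1 of A is 0, so OR-ing with the mask flips it to 1.
  0100010110101
| 0000000000010
---------------
  0100010110111

Answer: 0100010110111 (2231)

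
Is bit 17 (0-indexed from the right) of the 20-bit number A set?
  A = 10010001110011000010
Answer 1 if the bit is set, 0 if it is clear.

Bit 17 is the 18th from the right.
  10010001110011000010
    ^
That bit is 0.

Answer: 0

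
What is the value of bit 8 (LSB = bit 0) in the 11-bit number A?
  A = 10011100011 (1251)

Bit 8 is the 9th from the right.
  10011100011
    ^
That bit is 0.

Answer: 0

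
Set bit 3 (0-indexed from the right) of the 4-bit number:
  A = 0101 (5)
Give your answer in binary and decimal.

Mask = 1 << 3 = 1000
Bit 3 of A is 0, so OR-ing with the mask flips it to 1.
  0101
| 1000
------
  1101

Answer: 1101 (13)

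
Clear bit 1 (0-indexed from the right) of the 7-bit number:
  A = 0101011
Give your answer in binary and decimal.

Mask = ~(1 << 1) = 1111101
Bit 1 of A is 1, so AND-ing with the mask clears it to 0.
  0101011
& 1111101
---------
  0101001

Answer: 0101001 (41)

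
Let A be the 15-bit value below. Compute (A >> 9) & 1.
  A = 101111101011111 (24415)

Bit 9 is the 10th from the right.
  101111101011111
       ^
That bit is 1.

Answer: 1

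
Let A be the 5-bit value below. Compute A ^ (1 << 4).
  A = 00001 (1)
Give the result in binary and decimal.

Mask = 1 << 4 = 10000
Bit 4 of A is 0; XOR with the mask flips it to 1.
  00001
^ 10000
-------
  10001

Answer: 10001 (17)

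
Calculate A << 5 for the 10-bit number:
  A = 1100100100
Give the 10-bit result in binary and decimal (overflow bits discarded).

Shift left by 5: drop the top 5 bit(s), append 5 zero(s) on the right.
  1100100100  ->  discard [11001], keep [00100], append 00000
= 0010000000

Answer: 0010000000 (128)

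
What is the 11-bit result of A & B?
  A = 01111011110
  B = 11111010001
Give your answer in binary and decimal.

Apply & to each column (1 only where both bits are 1):
  01111011110
& 11111010001
-------------
  01111010000

Answer: 01111010000 (976)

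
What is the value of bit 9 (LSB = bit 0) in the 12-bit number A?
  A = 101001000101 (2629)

Bit 9 is the 10th from the right.
  101001000101
    ^
That bit is 1.

Answer: 1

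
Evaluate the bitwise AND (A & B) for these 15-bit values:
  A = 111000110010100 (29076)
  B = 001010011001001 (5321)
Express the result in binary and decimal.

Apply & to each column (1 only where both bits are 1):
  111000110010100
& 001010011001001
-----------------
  001000010000000

Answer: 001000010000000 (4224)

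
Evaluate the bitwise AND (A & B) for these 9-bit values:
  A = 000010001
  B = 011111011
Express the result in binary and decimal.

Apply & to each column (1 only where both bits are 1):
  000010001
& 011111011
-----------
  000010001

Answer: 000010001 (17)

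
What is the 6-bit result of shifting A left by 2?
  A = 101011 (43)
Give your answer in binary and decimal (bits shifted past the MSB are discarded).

Shift left by 2: drop the top 2 bit(s), append 2 zero(s) on the right.
  101011  ->  discard [10], keep [1011], append 00
= 101100

Answer: 101100 (44)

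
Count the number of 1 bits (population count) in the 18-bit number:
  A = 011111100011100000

011111100011100000
1-bits at positions (from bit 0 = LSB): 5, 6, 7, 11, 12, 13, 14, 15, 16
Count = 9

Answer: 9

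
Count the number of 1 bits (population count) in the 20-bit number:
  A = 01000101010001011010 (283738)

01000101010001011010
1-bits at positions (from bit 0 = LSB): 1, 3, 4, 6, 10, 12, 14, 18
Count = 8

Answer: 8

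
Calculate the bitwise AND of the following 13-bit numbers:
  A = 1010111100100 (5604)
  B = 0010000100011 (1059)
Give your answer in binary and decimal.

Apply & to each column (1 only where both bits are 1):
  1010111100100
& 0010000100011
---------------
  0010000100000

Answer: 0010000100000 (1056)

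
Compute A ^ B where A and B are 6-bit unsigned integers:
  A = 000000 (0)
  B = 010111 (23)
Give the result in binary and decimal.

Apply ^ to each column (1 where bits differ):
  000000
^ 010111
--------
  010111

Answer: 010111 (23)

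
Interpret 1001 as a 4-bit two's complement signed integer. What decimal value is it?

MSB is 1, so the value is negative. Find the magnitude:
1. Invert bits:  0110
2. Add 1:        0111  = 7
3. Apply sign:   -7

Answer: -7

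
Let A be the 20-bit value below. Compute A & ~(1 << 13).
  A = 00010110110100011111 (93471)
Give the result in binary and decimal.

Mask = ~(1 << 13) = 11111101111111111111
Bit 13 of A is 1, so AND-ing with the mask clears it to 0.
  00010110110100011111
& 11111101111111111111
----------------------
  00010100110100011111

Answer: 00010100110100011111 (85279)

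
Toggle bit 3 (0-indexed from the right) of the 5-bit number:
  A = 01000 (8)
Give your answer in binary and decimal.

Mask = 1 << 3 = 01000
Bit 3 of A is 1; XOR with the mask flips it to 0.
  01000
^ 01000
-------
  00000

Answer: 00000 (0)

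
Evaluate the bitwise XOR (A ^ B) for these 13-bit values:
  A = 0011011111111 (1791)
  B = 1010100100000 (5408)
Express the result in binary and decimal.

Apply ^ to each column (1 where bits differ):
  0011011111111
^ 1010100100000
---------------
  1001111011111

Answer: 1001111011111 (5087)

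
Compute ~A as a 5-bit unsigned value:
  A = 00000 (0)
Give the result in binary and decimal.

Flip each bit (0->1, 1->0):
  00000
  11111

Answer: 11111 (31)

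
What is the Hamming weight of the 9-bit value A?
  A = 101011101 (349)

101011101
1-bits at positions (from bit 0 = LSB): 0, 2, 3, 4, 6, 8
Count = 6

Answer: 6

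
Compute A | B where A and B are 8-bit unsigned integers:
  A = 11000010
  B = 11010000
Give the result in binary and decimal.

Apply | to each column (1 where either bit is 1):
  11000010
| 11010000
----------
  11010010

Answer: 11010010 (210)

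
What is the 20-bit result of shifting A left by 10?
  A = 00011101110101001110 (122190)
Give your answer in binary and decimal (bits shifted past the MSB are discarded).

Shift left by 10: drop the top 10 bit(s), append 10 zero(s) on the right.
  00011101110101001110  ->  discard [0001110111], keep [0101001110], append 0000000000
= 01010011100000000000

Answer: 01010011100000000000 (342016)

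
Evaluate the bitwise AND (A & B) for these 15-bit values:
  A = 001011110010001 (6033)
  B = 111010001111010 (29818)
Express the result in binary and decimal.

Apply & to each column (1 only where both bits are 1):
  001011110010001
& 111010001111010
-----------------
  001010000010000

Answer: 001010000010000 (5136)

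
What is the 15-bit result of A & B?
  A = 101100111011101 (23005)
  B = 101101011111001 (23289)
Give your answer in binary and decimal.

Apply & to each column (1 only where both bits are 1):
  101100111011101
& 101101011111001
-----------------
  101100011011001

Answer: 101100011011001 (22745)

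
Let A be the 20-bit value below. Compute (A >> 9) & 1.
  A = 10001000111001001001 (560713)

Bit 9 is the 10th from the right.
  10001000111001001001
            ^
That bit is 1.

Answer: 1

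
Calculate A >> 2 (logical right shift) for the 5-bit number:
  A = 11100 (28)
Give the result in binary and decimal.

Logical shift right by 2: drop the bottom 2 bit(s), prepend 2 zero(s) on the left.
  11100  ->  keep [111], discard [00], prepend 00
= 00111

Answer: 00111 (7)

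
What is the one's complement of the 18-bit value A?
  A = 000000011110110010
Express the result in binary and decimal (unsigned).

Flip each bit (0->1, 1->0):
  000000011110110010
  111111100001001101

Answer: 111111100001001101 (260173)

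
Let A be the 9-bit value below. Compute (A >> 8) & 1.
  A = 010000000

Bit 8 is the 9th from the right.
  010000000
  ^
That bit is 0.

Answer: 0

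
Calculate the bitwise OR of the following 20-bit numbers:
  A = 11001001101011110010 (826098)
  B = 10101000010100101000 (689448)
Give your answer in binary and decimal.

Apply | to each column (1 where either bit is 1):
  11001001101011110010
| 10101000010100101000
----------------------
  11101001111111111010

Answer: 11101001111111111010 (958458)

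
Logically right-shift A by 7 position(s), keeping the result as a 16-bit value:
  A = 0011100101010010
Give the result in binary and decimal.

Logical shift right by 7: drop the bottom 7 bit(s), prepend 7 zero(s) on the left.
  0011100101010010  ->  keep [001110010], discard [1010010], prepend 0000000
= 0000000001110010

Answer: 0000000001110010 (114)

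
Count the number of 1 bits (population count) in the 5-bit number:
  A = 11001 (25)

11001
1-bits at positions (from bit 0 = LSB): 0, 3, 4
Count = 3

Answer: 3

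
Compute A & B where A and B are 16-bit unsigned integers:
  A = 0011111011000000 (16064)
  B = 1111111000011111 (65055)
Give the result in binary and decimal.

Apply & to each column (1 only where both bits are 1):
  0011111011000000
& 1111111000011111
------------------
  0011111000000000

Answer: 0011111000000000 (15872)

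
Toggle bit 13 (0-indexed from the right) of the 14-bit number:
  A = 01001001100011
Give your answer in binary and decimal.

Mask = 1 << 13 = 10000000000000
Bit 13 of A is 0; XOR with the mask flips it to 1.
  01001001100011
^ 10000000000000
----------------
  11001001100011

Answer: 11001001100011 (12899)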